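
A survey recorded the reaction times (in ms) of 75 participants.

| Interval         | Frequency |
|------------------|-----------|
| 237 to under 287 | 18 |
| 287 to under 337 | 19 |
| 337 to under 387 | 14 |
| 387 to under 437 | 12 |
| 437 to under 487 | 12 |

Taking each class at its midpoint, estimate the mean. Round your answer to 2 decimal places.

349.33

Midpoints: 262, 312, 362, 412, 462
Σfm = 18×262 + 19×312 + 14×362 + 12×412 + 12×462 = 26200
n = Σf = 75
Mean = 26200 / 75 = 349.3333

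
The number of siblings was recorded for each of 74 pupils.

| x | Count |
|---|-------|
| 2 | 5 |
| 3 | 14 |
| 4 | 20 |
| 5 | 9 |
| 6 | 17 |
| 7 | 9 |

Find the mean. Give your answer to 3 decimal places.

Values: 2, 3, 4, 5, 6, 7
Σfx = 5×2 + 14×3 + 20×4 + 9×5 + 17×6 + 9×7 = 342
n = Σf = 74
Mean = 342 / 74 = 4.6216

4.622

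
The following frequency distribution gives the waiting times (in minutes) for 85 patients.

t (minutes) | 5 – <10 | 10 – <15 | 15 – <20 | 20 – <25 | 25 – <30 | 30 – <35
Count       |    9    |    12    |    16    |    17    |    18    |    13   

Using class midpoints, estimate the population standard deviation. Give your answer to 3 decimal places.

Midpoints: 7.5, 12.5, 17.5, 22.5, 27.5, 32.5
n = 85, Σfm = 1797.5, mean = 21.1471
Σfm² = 43231.25
Σf(m − x̄)² = Σfm² − (Σfm)²/n = 43231.25 − 1797.5²/85 = 5219.4118
Population variance = 5219.4118 / 85 = 61.4048
Standard deviation = √61.4048 = 7.8361

7.836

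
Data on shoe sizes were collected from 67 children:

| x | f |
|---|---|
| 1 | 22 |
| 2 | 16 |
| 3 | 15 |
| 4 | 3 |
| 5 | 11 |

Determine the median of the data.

Cumulative frequencies: 22, 38, 53, 56, 67
n = 67, so the median is the value in position (n+1)/2 = 34.
Position 34 falls at value 2.

2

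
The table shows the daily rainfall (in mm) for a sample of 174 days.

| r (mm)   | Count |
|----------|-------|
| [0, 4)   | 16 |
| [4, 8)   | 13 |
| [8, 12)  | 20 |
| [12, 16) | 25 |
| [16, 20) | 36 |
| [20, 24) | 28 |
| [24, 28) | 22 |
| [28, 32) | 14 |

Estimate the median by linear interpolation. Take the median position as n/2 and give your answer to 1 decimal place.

Cumulative frequencies: 16, 29, 49, 74, 110, 138, 160, 174
n = 174; position = n/2 = 87.
This falls in the class [16, 20): L = 16, F = 74, f = 36, h = 4.
Median ≈ 16 + ((87 − 74) / 36) × 4 = 17.4444

17.4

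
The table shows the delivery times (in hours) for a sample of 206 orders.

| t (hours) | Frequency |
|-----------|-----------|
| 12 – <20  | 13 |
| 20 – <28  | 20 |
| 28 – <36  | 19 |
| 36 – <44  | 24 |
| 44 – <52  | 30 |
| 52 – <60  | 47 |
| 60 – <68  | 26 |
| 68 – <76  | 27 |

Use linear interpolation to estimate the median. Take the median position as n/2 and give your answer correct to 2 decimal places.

Cumulative frequencies: 13, 33, 52, 76, 106, 153, 179, 206
n = 206; position = n/2 = 103.
This falls in the class 44 – <52: L = 44, F = 76, f = 30, h = 8.
Median ≈ 44 + ((103 − 76) / 30) × 8 = 51.2000

51.20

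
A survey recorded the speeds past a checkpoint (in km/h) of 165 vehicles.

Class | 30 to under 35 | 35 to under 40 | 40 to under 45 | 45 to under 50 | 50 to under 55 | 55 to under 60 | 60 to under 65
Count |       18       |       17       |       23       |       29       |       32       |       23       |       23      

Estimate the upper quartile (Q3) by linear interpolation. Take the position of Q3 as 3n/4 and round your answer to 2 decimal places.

56.03

Cumulative frequencies: 18, 35, 58, 87, 119, 142, 165
n = 165; position = 3n/4 = 123.75.
This falls in the class 55 to under 60: L = 55, F = 119, f = 23, h = 5.
Upper quartile ≈ 55 + ((123.75 − 119) / 23) × 5 = 56.0326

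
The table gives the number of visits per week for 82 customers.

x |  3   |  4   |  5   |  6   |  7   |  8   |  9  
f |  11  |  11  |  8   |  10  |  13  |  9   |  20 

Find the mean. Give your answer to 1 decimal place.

6.3

Values: 3, 4, 5, 6, 7, 8, 9
Σfx = 11×3 + 11×4 + 8×5 + 10×6 + 13×7 + 9×8 + 20×9 = 520
n = Σf = 82
Mean = 520 / 82 = 6.3415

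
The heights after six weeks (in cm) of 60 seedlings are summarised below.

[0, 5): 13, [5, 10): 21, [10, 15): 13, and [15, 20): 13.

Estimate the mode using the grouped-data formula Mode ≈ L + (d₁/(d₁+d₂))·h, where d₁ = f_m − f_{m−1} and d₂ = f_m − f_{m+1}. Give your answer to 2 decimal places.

7.50

Modal class: [5, 10) (highest frequency 21).
d₁ = 21 − 13 = 8, d₂ = 21 − 13 = 8
Mode ≈ 5 + (8/(8+8)) × 5 = 5 + 2.5000 = 7.5000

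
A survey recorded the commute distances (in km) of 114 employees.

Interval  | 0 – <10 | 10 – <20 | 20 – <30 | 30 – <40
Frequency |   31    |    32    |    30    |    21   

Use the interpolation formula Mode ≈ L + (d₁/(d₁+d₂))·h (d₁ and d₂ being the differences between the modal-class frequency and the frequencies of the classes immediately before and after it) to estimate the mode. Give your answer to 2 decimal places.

13.33

Modal class: 10 – <20 (highest frequency 32).
d₁ = 32 − 31 = 1, d₂ = 32 − 30 = 2
Mode ≈ 10 + (1/(1+2)) × 10 = 10 + 3.3333 = 13.3333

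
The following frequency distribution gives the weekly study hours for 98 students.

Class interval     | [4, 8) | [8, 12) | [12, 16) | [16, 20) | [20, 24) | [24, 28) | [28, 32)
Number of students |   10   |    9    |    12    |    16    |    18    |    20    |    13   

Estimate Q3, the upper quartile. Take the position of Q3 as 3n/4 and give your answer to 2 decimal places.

Cumulative frequencies: 10, 19, 31, 47, 65, 85, 98
n = 98; position = 3n/4 = 73.5.
This falls in the class [24, 28): L = 24, F = 65, f = 20, h = 4.
Upper quartile ≈ 24 + ((73.5 − 65) / 20) × 4 = 25.7000

25.70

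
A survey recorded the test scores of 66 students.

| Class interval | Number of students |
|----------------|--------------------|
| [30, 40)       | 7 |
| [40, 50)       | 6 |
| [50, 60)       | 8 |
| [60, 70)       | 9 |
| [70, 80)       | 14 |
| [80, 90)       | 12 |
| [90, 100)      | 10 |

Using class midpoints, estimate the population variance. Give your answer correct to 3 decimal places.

357.507

Midpoints: 35, 45, 55, 65, 75, 85, 95
n = 66, Σfm = 4560, mean = 69.0909
Σfm² = 338650
Σf(m − x̄)² = Σfm² − (Σfm)²/n = 338650 − 4560²/66 = 23595.4545
Population variance = 23595.4545 / 66 = 357.5069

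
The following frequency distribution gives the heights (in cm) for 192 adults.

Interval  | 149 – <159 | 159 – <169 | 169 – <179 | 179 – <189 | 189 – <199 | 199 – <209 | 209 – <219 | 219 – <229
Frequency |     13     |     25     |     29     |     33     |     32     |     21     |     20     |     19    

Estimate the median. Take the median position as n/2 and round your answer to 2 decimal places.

187.79

Cumulative frequencies: 13, 38, 67, 100, 132, 153, 173, 192
n = 192; position = n/2 = 96.
This falls in the class 179 – <189: L = 179, F = 67, f = 33, h = 10.
Median ≈ 179 + ((96 − 67) / 33) × 10 = 187.7879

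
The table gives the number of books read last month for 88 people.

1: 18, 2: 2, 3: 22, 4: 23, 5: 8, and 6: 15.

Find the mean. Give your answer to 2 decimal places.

Values: 1, 2, 3, 4, 5, 6
Σfx = 18×1 + 2×2 + 22×3 + 23×4 + 8×5 + 15×6 = 310
n = Σf = 88
Mean = 310 / 88 = 3.5227

3.52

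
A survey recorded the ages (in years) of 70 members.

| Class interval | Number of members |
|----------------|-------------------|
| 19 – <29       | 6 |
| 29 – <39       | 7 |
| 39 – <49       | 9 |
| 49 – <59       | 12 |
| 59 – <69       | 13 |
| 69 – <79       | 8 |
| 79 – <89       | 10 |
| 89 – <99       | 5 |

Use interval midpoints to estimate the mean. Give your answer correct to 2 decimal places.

Midpoints: 24, 34, 44, 54, 64, 74, 84, 94
Σfm = 6×24 + 7×34 + 9×44 + 12×54 + 13×64 + 8×74 + 10×84 + 5×94 = 4160
n = Σf = 70
Mean = 4160 / 70 = 59.4286

59.43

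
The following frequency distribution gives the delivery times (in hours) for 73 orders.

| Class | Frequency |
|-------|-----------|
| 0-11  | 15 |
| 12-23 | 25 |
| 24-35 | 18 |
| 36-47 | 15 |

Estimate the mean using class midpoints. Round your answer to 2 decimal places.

22.92

Midpoints: 5.5, 17.5, 29.5, 41.5
Σfm = 15×5.5 + 25×17.5 + 18×29.5 + 15×41.5 = 1673.5
n = Σf = 73
Mean = 1673.5 / 73 = 22.9247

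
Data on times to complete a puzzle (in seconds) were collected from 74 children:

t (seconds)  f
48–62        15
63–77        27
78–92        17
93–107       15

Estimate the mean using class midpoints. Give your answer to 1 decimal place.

Midpoints: 55, 70, 85, 100
Σfm = 15×55 + 27×70 + 17×85 + 15×100 = 5660
n = Σf = 74
Mean = 5660 / 74 = 76.4865

76.5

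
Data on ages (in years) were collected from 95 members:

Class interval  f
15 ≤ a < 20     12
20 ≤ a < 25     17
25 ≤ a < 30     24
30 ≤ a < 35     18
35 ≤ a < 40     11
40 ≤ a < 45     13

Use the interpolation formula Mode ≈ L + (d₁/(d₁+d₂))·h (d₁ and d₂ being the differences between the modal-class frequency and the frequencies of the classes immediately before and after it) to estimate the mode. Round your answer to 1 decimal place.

Modal class: 25 ≤ a < 30 (highest frequency 24).
d₁ = 24 − 17 = 7, d₂ = 24 − 18 = 6
Mode ≈ 25 + (7/(7+6)) × 5 = 25 + 2.6923 = 27.6923

27.7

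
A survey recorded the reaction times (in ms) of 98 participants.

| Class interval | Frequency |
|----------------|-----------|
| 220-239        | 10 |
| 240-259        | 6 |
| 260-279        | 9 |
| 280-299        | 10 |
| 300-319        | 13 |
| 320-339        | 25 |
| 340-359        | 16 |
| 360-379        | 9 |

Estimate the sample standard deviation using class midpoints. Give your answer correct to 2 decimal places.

Midpoints: 229.5, 249.5, 269.5, 289.5, 309.5, 329.5, 349.5, 369.5
n = 98, Σfm = 30291, mean = 309.0918
Σfm² = 9534684.5
Σf(m − x̄)² = Σfm² − (Σfm)²/n = 9534684.5 − 30291²/98 = 171983.6735
Sample variance = 171983.6735 / 97 = 1773.0276
Standard deviation = √1773.0276 = 42.1073

42.11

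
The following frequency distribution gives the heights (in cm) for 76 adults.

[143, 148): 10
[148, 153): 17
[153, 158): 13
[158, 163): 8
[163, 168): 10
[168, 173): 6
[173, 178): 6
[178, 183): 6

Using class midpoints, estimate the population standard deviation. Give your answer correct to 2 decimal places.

10.77

Midpoints: 145.5, 150.5, 155.5, 160.5, 165.5, 170.5, 175.5, 180.5
n = 76, Σfm = 12133, mean = 159.6447
Σfm² = 1945789
Σf(m − x̄)² = Σfm² − (Σfm)²/n = 1945789 − 12133²/76 = 8819.4079
Population variance = 8819.4079 / 76 = 116.0448
Standard deviation = √116.0448 = 10.7724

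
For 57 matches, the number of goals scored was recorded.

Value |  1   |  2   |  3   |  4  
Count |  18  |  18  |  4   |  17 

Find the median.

2

Cumulative frequencies: 18, 36, 40, 57
n = 57, so the median is the value in position (n+1)/2 = 29.
Position 29 falls at value 2.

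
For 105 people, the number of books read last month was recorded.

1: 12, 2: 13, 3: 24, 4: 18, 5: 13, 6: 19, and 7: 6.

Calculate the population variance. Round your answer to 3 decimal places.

Values: 1, 2, 3, 4, 5, 6, 7
n = 105, Σfx = 403, mean = 3.8381
Σfx² = 1871
Σf(x − x̄)² = Σfx² − (Σfx)²/n = 1871 − 403²/105 = 324.2476
Population variance = 324.2476 / 105 = 3.0881

3.088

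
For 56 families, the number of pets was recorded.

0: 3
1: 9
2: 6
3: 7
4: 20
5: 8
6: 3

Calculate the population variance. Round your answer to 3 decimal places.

Values: 0, 1, 2, 3, 4, 5, 6
n = 56, Σfx = 180, mean = 3.2143
Σfx² = 724
Σf(x − x̄)² = Σfx² − (Σfx)²/n = 724 − 180²/56 = 145.4286
Population variance = 145.4286 / 56 = 2.5969

2.597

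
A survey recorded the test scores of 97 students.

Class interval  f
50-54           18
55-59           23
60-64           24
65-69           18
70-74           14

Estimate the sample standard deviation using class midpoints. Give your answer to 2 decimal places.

6.60

Midpoints: 52, 57, 62, 67, 72
n = 97, Σfm = 5949, mean = 61.3299
Σfm² = 369033
Σf(m − x̄)² = Σfm² − (Σfm)²/n = 369033 − 5949²/97 = 4181.4433
Sample variance = 4181.4433 / 96 = 43.5567
Standard deviation = √43.5567 = 6.5998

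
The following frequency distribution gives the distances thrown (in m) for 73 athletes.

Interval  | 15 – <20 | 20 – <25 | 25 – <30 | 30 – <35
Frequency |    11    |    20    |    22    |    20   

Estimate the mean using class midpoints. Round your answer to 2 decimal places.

25.99

Midpoints: 17.5, 22.5, 27.5, 32.5
Σfm = 11×17.5 + 20×22.5 + 22×27.5 + 20×32.5 = 1897.5
n = Σf = 73
Mean = 1897.5 / 73 = 25.9932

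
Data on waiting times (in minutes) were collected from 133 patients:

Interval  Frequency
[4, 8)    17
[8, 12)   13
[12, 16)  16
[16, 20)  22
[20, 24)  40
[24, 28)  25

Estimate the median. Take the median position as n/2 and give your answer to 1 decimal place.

19.7

Cumulative frequencies: 17, 30, 46, 68, 108, 133
n = 133; position = n/2 = 66.5.
This falls in the class [16, 20): L = 16, F = 46, f = 22, h = 4.
Median ≈ 16 + ((66.5 − 46) / 22) × 4 = 19.7273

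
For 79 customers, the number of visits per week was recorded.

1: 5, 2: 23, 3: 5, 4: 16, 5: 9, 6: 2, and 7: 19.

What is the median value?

4

Cumulative frequencies: 5, 28, 33, 49, 58, 60, 79
n = 79, so the median is the value in position (n+1)/2 = 40.
Position 40 falls at value 4.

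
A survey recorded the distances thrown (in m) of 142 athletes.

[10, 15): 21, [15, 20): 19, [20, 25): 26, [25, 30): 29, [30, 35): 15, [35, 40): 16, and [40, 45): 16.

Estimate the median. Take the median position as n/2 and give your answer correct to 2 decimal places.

25.86

Cumulative frequencies: 21, 40, 66, 95, 110, 126, 142
n = 142; position = n/2 = 71.
This falls in the class [25, 30): L = 25, F = 66, f = 29, h = 5.
Median ≈ 25 + ((71 − 66) / 29) × 5 = 25.8621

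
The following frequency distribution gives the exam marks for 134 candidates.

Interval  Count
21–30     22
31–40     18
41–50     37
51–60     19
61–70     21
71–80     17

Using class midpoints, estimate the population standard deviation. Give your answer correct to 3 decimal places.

Midpoints: 25.5, 35.5, 45.5, 55.5, 65.5, 75.5
n = 134, Σfm = 6597, mean = 49.2313
Σfm² = 359113.5
Σf(m − x̄)² = Σfm² − (Σfm)²/n = 359113.5 − 6597²/134 = 34334.3284
Population variance = 34334.3284 / 134 = 256.2263
Standard deviation = √256.2263 = 16.0071

16.007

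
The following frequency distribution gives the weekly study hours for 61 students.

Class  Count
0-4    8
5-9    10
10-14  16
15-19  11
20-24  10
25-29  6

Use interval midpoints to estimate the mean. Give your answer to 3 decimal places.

13.885

Midpoints: 2, 7, 12, 17, 22, 27
Σfm = 8×2 + 10×7 + 16×12 + 11×17 + 10×22 + 6×27 = 847
n = Σf = 61
Mean = 847 / 61 = 13.8852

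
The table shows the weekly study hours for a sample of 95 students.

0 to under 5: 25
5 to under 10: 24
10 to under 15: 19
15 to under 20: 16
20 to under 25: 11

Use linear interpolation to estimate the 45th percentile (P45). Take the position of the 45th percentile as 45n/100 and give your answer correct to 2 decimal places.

8.70

Cumulative frequencies: 25, 49, 68, 84, 95
n = 95; position = 45n/100 = 42.75.
This falls in the class 5 to under 10: L = 5, F = 25, f = 24, h = 5.
45th percentile ≈ 5 + ((42.75 − 25) / 24) × 5 = 8.6979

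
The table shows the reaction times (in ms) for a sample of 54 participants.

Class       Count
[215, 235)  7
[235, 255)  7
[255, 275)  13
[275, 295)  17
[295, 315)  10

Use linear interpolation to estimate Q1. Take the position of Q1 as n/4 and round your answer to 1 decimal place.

253.6

Cumulative frequencies: 7, 14, 27, 44, 54
n = 54; position = n/4 = 13.5.
This falls in the class [235, 255): L = 235, F = 7, f = 7, h = 20.
Lower quartile ≈ 235 + ((13.5 − 7) / 7) × 20 = 253.5714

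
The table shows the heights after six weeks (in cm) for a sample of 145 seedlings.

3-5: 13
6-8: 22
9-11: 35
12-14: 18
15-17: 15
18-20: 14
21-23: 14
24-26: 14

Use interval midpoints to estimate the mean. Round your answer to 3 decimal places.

13.476

Midpoints: 4, 7, 10, 13, 16, 19, 22, 25
Σfm = 13×4 + 22×7 + 35×10 + 18×13 + 15×16 + 14×19 + 14×22 + 14×25 = 1954
n = Σf = 145
Mean = 1954 / 145 = 13.4759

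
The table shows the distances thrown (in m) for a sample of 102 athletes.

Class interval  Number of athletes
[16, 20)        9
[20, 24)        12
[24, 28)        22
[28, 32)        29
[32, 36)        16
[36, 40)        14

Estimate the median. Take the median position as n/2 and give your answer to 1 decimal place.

29.1

Cumulative frequencies: 9, 21, 43, 72, 88, 102
n = 102; position = n/2 = 51.
This falls in the class [28, 32): L = 28, F = 43, f = 29, h = 4.
Median ≈ 28 + ((51 − 43) / 29) × 4 = 29.1034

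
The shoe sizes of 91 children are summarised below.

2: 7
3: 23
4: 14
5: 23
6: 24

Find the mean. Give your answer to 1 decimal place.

4.4

Values: 2, 3, 4, 5, 6
Σfx = 7×2 + 23×3 + 14×4 + 23×5 + 24×6 = 398
n = Σf = 91
Mean = 398 / 91 = 4.3736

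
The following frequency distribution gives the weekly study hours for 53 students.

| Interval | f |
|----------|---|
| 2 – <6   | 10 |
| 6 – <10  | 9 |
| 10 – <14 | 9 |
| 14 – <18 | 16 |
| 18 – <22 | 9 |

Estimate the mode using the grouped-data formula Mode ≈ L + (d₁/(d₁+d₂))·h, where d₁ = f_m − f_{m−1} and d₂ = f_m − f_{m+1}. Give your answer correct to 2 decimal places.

16.00

Modal class: 14 – <18 (highest frequency 16).
d₁ = 16 − 9 = 7, d₂ = 16 − 9 = 7
Mode ≈ 14 + (7/(7+7)) × 4 = 14 + 2.0000 = 16.0000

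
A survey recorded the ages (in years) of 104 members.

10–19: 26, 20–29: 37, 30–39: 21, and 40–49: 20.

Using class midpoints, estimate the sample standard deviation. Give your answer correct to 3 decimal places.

10.577

Midpoints: 14.5, 24.5, 34.5, 44.5
n = 104, Σfm = 2898, mean = 27.8654
Σfm² = 92276
Σf(m − x̄)² = Σfm² − (Σfm)²/n = 92276 − 2898²/104 = 11522.1154
Sample variance = 11522.1154 / 103 = 111.8652
Standard deviation = √111.8652 = 10.5766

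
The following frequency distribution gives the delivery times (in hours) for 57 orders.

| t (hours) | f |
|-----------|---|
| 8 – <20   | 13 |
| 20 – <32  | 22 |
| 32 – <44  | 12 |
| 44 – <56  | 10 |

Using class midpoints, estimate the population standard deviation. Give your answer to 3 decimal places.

Midpoints: 14, 26, 38, 50
n = 57, Σfm = 1710, mean = 30.0000
Σfm² = 59748
Σf(m − x̄)² = Σfm² − (Σfm)²/n = 59748 − 1710²/57 = 8448.0000
Population variance = 8448.0000 / 57 = 148.2105
Standard deviation = √148.2105 = 12.1742

12.174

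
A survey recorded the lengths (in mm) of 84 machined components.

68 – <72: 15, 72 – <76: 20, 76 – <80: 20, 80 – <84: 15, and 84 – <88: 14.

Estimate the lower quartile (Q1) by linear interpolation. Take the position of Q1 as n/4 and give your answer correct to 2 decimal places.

Cumulative frequencies: 15, 35, 55, 70, 84
n = 84; position = n/4 = 21.
This falls in the class 72 – <76: L = 72, F = 15, f = 20, h = 4.
Lower quartile ≈ 72 + ((21 − 15) / 20) × 4 = 73.2000

73.20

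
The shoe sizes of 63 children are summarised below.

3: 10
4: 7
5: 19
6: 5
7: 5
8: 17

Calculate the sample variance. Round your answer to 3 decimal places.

Values: 3, 4, 5, 6, 7, 8
n = 63, Σfx = 354, mean = 5.6190
Σfx² = 2190
Σf(x − x̄)² = Σfx² − (Σfx)²/n = 2190 − 354²/63 = 200.8571
Sample variance = 200.8571 / 62 = 3.2396

3.240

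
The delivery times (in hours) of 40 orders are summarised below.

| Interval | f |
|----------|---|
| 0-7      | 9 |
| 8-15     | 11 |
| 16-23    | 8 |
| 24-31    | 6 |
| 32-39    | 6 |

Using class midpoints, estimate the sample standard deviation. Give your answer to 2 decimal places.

Midpoints: 3.5, 11.5, 19.5, 27.5, 35.5
n = 40, Σfm = 692, mean = 17.3000
Σfm² = 16706
Σf(m − x̄)² = Σfm² − (Σfm)²/n = 16706 − 692²/40 = 4734.4000
Sample variance = 4734.4000 / 39 = 121.3949
Standard deviation = √121.3949 = 11.0179

11.02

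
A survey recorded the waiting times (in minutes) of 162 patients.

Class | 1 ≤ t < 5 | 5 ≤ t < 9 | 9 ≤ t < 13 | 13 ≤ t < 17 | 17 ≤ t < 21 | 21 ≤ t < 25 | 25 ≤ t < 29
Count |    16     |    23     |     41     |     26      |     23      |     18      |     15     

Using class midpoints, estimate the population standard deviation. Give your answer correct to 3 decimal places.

7.035

Midpoints: 3, 7, 11, 15, 19, 23, 27
n = 162, Σfm = 2306, mean = 14.2346
Σfm² = 40842
Σf(m − x̄)² = Σfm² − (Σfm)²/n = 40842 − 2306²/162 = 8017.0864
Population variance = 8017.0864 / 162 = 49.4882
Standard deviation = √49.4882 = 7.0348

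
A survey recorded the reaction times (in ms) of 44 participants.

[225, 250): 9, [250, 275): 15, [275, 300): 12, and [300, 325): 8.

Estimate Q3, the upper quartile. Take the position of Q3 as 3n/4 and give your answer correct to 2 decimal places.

Cumulative frequencies: 9, 24, 36, 44
n = 44; position = 3n/4 = 33.
This falls in the class [275, 300): L = 275, F = 24, f = 12, h = 25.
Upper quartile ≈ 275 + ((33 − 24) / 12) × 25 = 293.7500

293.75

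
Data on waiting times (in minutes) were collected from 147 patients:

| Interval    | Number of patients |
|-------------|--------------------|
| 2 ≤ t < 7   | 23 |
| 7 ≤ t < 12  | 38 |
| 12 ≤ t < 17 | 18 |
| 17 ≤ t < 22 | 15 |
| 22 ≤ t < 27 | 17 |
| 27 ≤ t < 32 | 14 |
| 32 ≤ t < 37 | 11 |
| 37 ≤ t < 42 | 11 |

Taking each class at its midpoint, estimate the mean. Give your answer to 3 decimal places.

18.105

Midpoints: 4.5, 9.5, 14.5, 19.5, 24.5, 29.5, 34.5, 39.5
Σfm = 23×4.5 + 38×9.5 + 18×14.5 + 15×19.5 + 17×24.5 + 14×29.5 + 11×34.5 + 11×39.5 = 2661.5
n = Σf = 147
Mean = 2661.5 / 147 = 18.1054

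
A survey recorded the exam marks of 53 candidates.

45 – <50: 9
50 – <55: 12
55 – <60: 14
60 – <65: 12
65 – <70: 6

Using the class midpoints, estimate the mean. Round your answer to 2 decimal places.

Midpoints: 47.5, 52.5, 57.5, 62.5, 67.5
Σfm = 9×47.5 + 12×52.5 + 14×57.5 + 12×62.5 + 6×67.5 = 3017.5
n = Σf = 53
Mean = 3017.5 / 53 = 56.9340

56.93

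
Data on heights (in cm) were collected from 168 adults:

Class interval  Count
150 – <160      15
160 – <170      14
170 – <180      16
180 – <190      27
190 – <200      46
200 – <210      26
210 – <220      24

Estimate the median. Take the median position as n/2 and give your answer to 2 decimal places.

192.61

Cumulative frequencies: 15, 29, 45, 72, 118, 144, 168
n = 168; position = n/2 = 84.
This falls in the class 190 – <200: L = 190, F = 72, f = 46, h = 10.
Median ≈ 190 + ((84 − 72) / 46) × 10 = 192.6087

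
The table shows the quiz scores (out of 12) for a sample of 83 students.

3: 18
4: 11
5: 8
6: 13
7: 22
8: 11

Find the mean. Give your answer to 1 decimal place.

5.5

Values: 3, 4, 5, 6, 7, 8
Σfx = 18×3 + 11×4 + 8×5 + 13×6 + 22×7 + 11×8 = 458
n = Σf = 83
Mean = 458 / 83 = 5.5181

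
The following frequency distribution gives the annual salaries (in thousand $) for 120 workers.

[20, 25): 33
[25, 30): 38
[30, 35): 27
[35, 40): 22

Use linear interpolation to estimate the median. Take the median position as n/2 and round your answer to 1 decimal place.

28.6

Cumulative frequencies: 33, 71, 98, 120
n = 120; position = n/2 = 60.
This falls in the class [25, 30): L = 25, F = 33, f = 38, h = 5.
Median ≈ 25 + ((60 − 33) / 38) × 5 = 28.5526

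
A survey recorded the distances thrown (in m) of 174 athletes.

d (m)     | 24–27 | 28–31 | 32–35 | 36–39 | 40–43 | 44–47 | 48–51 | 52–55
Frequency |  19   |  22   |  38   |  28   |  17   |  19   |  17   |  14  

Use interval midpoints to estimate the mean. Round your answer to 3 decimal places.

Midpoints: 25.5, 29.5, 33.5, 37.5, 41.5, 45.5, 49.5, 53.5
Σfm = 19×25.5 + 22×29.5 + 38×33.5 + 28×37.5 + 17×41.5 + 19×45.5 + 17×49.5 + 14×53.5 = 6617
n = Σf = 174
Mean = 6617 / 174 = 38.0287

38.029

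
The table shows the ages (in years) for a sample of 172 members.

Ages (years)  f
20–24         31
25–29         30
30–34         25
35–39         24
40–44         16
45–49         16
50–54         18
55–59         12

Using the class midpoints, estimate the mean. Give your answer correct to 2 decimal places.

Midpoints: 22, 27, 32, 37, 42, 47, 52, 57
Σfm = 31×22 + 30×27 + 25×32 + 24×37 + 16×42 + 16×47 + 18×52 + 12×57 = 6224
n = Σf = 172
Mean = 6224 / 172 = 36.1860

36.19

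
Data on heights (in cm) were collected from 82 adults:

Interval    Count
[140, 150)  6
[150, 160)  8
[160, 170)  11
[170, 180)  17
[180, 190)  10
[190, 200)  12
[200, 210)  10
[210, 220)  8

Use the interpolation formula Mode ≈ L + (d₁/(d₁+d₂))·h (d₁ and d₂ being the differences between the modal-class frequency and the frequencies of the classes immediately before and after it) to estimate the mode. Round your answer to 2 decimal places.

Modal class: [170, 180) (highest frequency 17).
d₁ = 17 − 11 = 6, d₂ = 17 − 10 = 7
Mode ≈ 170 + (6/(6+7)) × 10 = 170 + 4.6154 = 174.6154

174.62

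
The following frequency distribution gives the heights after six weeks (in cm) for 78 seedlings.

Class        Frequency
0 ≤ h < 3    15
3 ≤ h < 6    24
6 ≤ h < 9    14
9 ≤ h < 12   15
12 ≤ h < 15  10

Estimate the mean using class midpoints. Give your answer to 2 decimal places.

Midpoints: 1.5, 4.5, 7.5, 10.5, 13.5
Σfm = 15×1.5 + 24×4.5 + 14×7.5 + 15×10.5 + 10×13.5 = 528
n = Σf = 78
Mean = 528 / 78 = 6.7692

6.77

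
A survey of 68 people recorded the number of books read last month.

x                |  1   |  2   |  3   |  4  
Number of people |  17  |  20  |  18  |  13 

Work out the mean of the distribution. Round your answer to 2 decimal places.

Values: 1, 2, 3, 4
Σfx = 17×1 + 20×2 + 18×3 + 13×4 = 163
n = Σf = 68
Mean = 163 / 68 = 2.3971

2.40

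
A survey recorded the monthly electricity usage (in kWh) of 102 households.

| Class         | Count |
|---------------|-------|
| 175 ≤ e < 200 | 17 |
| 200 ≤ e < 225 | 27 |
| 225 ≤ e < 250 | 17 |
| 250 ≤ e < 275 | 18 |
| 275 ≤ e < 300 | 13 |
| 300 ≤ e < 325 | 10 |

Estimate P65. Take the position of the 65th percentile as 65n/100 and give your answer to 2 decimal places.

257.36

Cumulative frequencies: 17, 44, 61, 79, 92, 102
n = 102; position = 65n/100 = 66.3.
This falls in the class 250 ≤ e < 275: L = 250, F = 61, f = 18, h = 25.
65th percentile ≈ 250 + ((66.3 − 61) / 18) × 25 = 257.3611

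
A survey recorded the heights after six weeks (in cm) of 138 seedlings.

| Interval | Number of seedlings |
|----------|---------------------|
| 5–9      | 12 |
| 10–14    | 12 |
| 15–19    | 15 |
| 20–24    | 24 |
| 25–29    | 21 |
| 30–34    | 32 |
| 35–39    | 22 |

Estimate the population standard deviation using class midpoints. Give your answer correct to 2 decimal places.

9.29

Midpoints: 7, 12, 17, 22, 27, 32, 37
n = 138, Σfm = 3416, mean = 24.7536
Σfm² = 96462
Σf(m − x̄)² = Σfm² − (Σfm)²/n = 96462 − 3416²/138 = 11903.6232
Population variance = 11903.6232 / 138 = 86.2581
Standard deviation = √86.2581 = 9.2875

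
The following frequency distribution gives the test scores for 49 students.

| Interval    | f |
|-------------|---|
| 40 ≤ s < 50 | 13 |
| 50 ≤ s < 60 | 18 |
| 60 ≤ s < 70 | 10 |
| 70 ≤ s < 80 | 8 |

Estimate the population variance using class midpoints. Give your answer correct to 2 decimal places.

105.21

Midpoints: 45, 55, 65, 75
n = 49, Σfm = 2825, mean = 57.6531
Σfm² = 168025
Σf(m − x̄)² = Σfm² − (Σfm)²/n = 168025 − 2825²/49 = 5155.1020
Population variance = 5155.1020 / 49 = 105.2062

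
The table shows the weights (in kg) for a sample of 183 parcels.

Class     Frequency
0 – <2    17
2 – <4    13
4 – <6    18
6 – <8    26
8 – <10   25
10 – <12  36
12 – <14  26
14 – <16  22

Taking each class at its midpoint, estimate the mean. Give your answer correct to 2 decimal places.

8.84

Midpoints: 1, 3, 5, 7, 9, 11, 13, 15
Σfm = 17×1 + 13×3 + 18×5 + 26×7 + 25×9 + 36×11 + 26×13 + 22×15 = 1617
n = Σf = 183
Mean = 1617 / 183 = 8.8361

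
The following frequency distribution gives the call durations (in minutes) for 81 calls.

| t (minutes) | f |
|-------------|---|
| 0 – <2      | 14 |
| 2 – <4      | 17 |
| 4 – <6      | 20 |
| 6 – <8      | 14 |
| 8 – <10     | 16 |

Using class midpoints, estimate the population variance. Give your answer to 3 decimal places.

Midpoints: 1, 3, 5, 7, 9
n = 81, Σfm = 407, mean = 5.0247
Σfm² = 2649
Σf(m − x̄)² = Σfm² − (Σfm)²/n = 2649 − 407²/81 = 603.9506
Population variance = 603.9506 / 81 = 7.4562

7.456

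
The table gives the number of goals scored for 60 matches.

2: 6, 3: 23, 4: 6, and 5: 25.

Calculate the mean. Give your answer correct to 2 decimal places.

Values: 2, 3, 4, 5
Σfx = 6×2 + 23×3 + 6×4 + 25×5 = 230
n = Σf = 60
Mean = 230 / 60 = 3.8333

3.83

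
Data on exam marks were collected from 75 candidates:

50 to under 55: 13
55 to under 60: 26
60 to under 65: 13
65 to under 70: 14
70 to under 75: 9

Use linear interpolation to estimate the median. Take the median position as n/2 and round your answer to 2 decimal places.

59.71

Cumulative frequencies: 13, 39, 52, 66, 75
n = 75; position = n/2 = 37.5.
This falls in the class 55 to under 60: L = 55, F = 13, f = 26, h = 5.
Median ≈ 55 + ((37.5 − 13) / 26) × 5 = 59.7115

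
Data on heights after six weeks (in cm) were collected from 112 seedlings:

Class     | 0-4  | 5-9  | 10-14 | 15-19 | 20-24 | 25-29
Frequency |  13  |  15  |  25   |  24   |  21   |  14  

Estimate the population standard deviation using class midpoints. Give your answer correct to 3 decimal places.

7.632

Midpoints: 2, 7, 12, 17, 22, 27
n = 112, Σfm = 1679, mean = 14.9911
Σfm² = 31693
Σf(m − x̄)² = Σfm² − (Σfm)²/n = 31693 − 1679²/112 = 6522.9911
Population variance = 6522.9911 / 112 = 58.2410
Standard deviation = √58.2410 = 7.6316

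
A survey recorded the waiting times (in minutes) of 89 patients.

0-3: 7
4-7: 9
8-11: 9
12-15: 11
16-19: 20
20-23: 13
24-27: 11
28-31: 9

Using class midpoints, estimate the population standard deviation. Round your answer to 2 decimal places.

Midpoints: 1.5, 5.5, 9.5, 13.5, 17.5, 21.5, 25.5, 29.5
n = 89, Σfm = 1469.5, mean = 16.5112
Σfm² = 30224.25
Σf(m − x̄)² = Σfm² − (Σfm)²/n = 30224.25 − 1469.5²/89 = 5960.9888
Population variance = 5960.9888 / 89 = 66.9774
Standard deviation = √66.9774 = 8.1840

8.18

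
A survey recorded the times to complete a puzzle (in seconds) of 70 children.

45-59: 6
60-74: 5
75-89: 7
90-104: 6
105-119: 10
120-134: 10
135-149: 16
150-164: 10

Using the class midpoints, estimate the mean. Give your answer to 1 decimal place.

114.8

Midpoints: 52, 67, 82, 97, 112, 127, 142, 157
Σfm = 6×52 + 5×67 + 7×82 + 6×97 + 10×112 + 10×127 + 16×142 + 10×157 = 8035
n = Σf = 70
Mean = 8035 / 70 = 114.7857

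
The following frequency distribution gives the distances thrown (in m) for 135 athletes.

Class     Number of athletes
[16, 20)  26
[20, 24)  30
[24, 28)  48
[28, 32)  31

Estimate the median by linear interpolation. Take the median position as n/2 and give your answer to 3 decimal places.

Cumulative frequencies: 26, 56, 104, 135
n = 135; position = n/2 = 67.5.
This falls in the class [24, 28): L = 24, F = 56, f = 48, h = 4.
Median ≈ 24 + ((67.5 − 56) / 48) × 4 = 24.9583

24.958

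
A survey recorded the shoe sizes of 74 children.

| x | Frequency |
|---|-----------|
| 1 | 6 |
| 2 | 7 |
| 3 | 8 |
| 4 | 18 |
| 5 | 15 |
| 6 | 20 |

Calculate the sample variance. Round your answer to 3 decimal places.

2.493

Values: 1, 2, 3, 4, 5, 6
n = 74, Σfx = 311, mean = 4.2027
Σfx² = 1489
Σf(x − x̄)² = Σfx² − (Σfx)²/n = 1489 − 311²/74 = 181.9595
Sample variance = 181.9595 / 73 = 2.4926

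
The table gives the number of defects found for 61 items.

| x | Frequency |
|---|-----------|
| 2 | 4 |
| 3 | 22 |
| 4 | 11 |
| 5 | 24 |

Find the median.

Cumulative frequencies: 4, 26, 37, 61
n = 61, so the median is the value in position (n+1)/2 = 31.
Position 31 falls at value 4.

4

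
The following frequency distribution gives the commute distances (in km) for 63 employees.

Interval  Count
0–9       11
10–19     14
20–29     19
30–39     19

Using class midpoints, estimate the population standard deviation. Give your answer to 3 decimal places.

10.721

Midpoints: 4.5, 14.5, 24.5, 34.5
n = 63, Σfm = 1373.5, mean = 21.8016
Σfm² = 37185.75
Σf(m − x̄)² = Σfm² − (Σfm)²/n = 37185.75 − 1373.5²/63 = 7241.2698
Population variance = 7241.2698 / 63 = 114.9408
Standard deviation = √114.9408 = 10.7210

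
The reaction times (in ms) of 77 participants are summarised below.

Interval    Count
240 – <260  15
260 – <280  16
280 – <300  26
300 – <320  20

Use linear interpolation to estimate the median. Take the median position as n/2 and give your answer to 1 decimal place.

285.8

Cumulative frequencies: 15, 31, 57, 77
n = 77; position = n/2 = 38.5.
This falls in the class 280 – <300: L = 280, F = 31, f = 26, h = 20.
Median ≈ 280 + ((38.5 − 31) / 26) × 20 = 285.7692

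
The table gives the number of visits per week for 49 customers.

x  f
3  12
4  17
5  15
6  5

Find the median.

4

Cumulative frequencies: 12, 29, 44, 49
n = 49, so the median is the value in position (n+1)/2 = 25.
Position 25 falls at value 4.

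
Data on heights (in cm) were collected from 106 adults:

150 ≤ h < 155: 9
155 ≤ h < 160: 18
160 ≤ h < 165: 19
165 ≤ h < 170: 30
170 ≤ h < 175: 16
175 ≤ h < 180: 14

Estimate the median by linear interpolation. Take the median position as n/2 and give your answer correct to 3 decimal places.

Cumulative frequencies: 9, 27, 46, 76, 92, 106
n = 106; position = n/2 = 53.
This falls in the class 165 ≤ h < 170: L = 165, F = 46, f = 30, h = 5.
Median ≈ 165 + ((53 − 46) / 30) × 5 = 166.1667

166.167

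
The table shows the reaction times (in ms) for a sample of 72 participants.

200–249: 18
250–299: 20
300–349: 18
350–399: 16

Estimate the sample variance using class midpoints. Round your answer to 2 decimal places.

3020.34

Midpoints: 224.5, 274.5, 324.5, 374.5
n = 72, Σfm = 21364, mean = 296.7222
Σfm² = 6553618
Σf(m − x̄)² = Σfm² − (Σfm)²/n = 6553618 − 21364²/72 = 214444.4444
Sample variance = 214444.4444 / 71 = 3020.3443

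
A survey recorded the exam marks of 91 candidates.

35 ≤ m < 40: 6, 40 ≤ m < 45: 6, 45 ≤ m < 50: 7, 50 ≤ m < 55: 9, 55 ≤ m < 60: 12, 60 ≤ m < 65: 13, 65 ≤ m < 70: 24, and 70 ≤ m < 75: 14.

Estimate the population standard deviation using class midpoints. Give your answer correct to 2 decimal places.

Midpoints: 37.5, 42.5, 47.5, 52.5, 57.5, 62.5, 67.5, 72.5
n = 91, Σfm = 5422.5, mean = 59.5879
Σfm² = 333268.75
Σf(m − x̄)² = Σfm² − (Σfm)²/n = 333268.75 − 5422.5²/91 = 10153.2967
Population variance = 10153.2967 / 91 = 111.5747
Standard deviation = √111.5747 = 10.5629

10.56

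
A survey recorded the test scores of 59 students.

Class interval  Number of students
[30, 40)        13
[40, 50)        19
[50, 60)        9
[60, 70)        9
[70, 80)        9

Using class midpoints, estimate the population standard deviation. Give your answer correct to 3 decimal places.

13.686

Midpoints: 35, 45, 55, 65, 75
n = 59, Σfm = 3065, mean = 51.9492
Σfm² = 170275
Σf(m − x̄)² = Σfm² − (Σfm)²/n = 170275 − 3065²/59 = 11050.8475
Population variance = 11050.8475 / 59 = 187.3025
Standard deviation = √187.3025 = 13.6859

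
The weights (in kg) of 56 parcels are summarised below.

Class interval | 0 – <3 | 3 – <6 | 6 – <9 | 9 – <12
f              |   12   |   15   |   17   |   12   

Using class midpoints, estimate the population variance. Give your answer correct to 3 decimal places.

Midpoints: 1.5, 4.5, 7.5, 10.5
n = 56, Σfm = 339, mean = 6.0536
Σfm² = 2610
Σf(m − x̄)² = Σfm² − (Σfm)²/n = 2610 − 339²/56 = 557.8393
Population variance = 557.8393 / 56 = 9.9614

9.961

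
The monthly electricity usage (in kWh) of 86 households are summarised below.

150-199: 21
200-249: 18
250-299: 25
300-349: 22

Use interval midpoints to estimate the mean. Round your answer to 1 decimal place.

252.4

Midpoints: 174.5, 224.5, 274.5, 324.5
Σfm = 21×174.5 + 18×224.5 + 25×274.5 + 22×324.5 = 21707
n = Σf = 86
Mean = 21707 / 86 = 252.4070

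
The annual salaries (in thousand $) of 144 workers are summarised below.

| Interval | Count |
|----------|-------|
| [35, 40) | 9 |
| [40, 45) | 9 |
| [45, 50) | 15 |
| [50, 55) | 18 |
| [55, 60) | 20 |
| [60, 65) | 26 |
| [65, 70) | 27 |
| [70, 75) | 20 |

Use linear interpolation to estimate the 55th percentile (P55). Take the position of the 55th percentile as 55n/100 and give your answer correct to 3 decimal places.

Cumulative frequencies: 9, 18, 33, 51, 71, 97, 124, 144
n = 144; position = 55n/100 = 79.2.
This falls in the class [60, 65): L = 60, F = 71, f = 26, h = 5.
55th percentile ≈ 60 + ((79.2 − 71) / 26) × 5 = 61.5769

61.577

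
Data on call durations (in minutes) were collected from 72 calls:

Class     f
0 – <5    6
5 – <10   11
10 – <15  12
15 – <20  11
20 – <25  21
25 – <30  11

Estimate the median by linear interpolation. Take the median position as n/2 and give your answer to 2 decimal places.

18.18

Cumulative frequencies: 6, 17, 29, 40, 61, 72
n = 72; position = n/2 = 36.
This falls in the class 15 – <20: L = 15, F = 29, f = 11, h = 5.
Median ≈ 15 + ((36 − 29) / 11) × 5 = 18.1818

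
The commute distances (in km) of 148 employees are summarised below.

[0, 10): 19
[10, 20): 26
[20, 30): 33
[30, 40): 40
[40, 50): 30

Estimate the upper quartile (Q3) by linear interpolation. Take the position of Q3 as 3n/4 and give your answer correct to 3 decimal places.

38.250

Cumulative frequencies: 19, 45, 78, 118, 148
n = 148; position = 3n/4 = 111.
This falls in the class [30, 40): L = 30, F = 78, f = 40, h = 10.
Upper quartile ≈ 30 + ((111 − 78) / 40) × 10 = 38.2500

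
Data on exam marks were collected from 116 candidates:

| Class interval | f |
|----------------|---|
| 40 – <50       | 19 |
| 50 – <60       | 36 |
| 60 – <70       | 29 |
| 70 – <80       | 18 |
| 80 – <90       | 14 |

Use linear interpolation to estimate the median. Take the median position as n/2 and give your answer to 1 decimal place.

61.0

Cumulative frequencies: 19, 55, 84, 102, 116
n = 116; position = n/2 = 58.
This falls in the class 60 – <70: L = 60, F = 55, f = 29, h = 10.
Median ≈ 60 + ((58 − 55) / 29) × 10 = 61.0345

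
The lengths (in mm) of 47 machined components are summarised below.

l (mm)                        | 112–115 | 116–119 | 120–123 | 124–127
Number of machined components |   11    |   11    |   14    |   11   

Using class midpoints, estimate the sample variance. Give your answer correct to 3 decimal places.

Midpoints: 113.5, 117.5, 121.5, 125.5
n = 47, Σfm = 5622.5, mean = 119.6277
Σfm² = 673497.75
Σf(m − x̄)² = Σfm² − (Σfm)²/n = 673497.75 − 5622.5²/47 = 891.2340
Sample variance = 891.2340 / 46 = 19.3747

19.375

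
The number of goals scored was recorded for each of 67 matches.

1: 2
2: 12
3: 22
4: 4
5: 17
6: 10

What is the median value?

3

Cumulative frequencies: 2, 14, 36, 40, 57, 67
n = 67, so the median is the value in position (n+1)/2 = 34.
Position 34 falls at value 3.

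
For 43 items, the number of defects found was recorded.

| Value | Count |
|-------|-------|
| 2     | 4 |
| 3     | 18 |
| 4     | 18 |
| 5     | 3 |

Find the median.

Cumulative frequencies: 4, 22, 40, 43
n = 43, so the median is the value in position (n+1)/2 = 22.
Position 22 falls at value 3.

3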